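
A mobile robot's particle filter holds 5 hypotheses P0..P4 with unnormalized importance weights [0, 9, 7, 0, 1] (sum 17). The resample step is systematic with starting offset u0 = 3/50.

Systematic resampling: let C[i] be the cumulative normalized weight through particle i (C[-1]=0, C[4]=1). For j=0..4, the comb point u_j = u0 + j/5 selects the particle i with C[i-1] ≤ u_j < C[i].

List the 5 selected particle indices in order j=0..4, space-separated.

C = [0, 9/17, 16/17, 16/17, 1]
j=0: u_0=3/50 ∈ [0, 9/17) → index 1
j=1: u_1=13/50 ∈ [0, 9/17) → index 1
j=2: u_2=23/50 ∈ [0, 9/17) → index 1
j=3: u_3=33/50 ∈ [9/17, 16/17) → index 2
j=4: u_4=43/50 ∈ [9/17, 16/17) → index 2

1 1 1 2 2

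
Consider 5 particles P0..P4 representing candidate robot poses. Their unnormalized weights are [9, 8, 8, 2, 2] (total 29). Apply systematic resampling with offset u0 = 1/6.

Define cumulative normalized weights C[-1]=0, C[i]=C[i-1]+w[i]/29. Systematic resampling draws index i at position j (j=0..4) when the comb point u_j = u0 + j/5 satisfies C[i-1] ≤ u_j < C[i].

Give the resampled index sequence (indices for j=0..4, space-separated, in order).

0 1 1 2 4

C = [9/29, 17/29, 25/29, 27/29, 1]
j=0: u_0=1/6 ∈ [0, 9/29) → index 0
j=1: u_1=11/30 ∈ [9/29, 17/29) → index 1
j=2: u_2=17/30 ∈ [9/29, 17/29) → index 1
j=3: u_3=23/30 ∈ [17/29, 25/29) → index 2
j=4: u_4=29/30 ∈ [27/29, 1) → index 4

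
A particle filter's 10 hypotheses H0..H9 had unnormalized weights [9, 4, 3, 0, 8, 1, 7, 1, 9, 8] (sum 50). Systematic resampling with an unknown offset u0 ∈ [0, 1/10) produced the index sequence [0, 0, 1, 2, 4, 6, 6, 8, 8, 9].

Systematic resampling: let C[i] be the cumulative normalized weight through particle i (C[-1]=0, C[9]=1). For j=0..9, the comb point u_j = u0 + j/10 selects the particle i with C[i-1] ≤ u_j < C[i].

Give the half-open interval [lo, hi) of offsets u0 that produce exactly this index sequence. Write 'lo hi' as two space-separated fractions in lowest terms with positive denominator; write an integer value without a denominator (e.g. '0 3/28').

C = [9/50, 13/50, 8/25, 8/25, 12/25, 1/2, 16/25, 33/50, 21/25, 1]
j=0 picked index 0: u0 ∈ [0, 9/50)
j=1 picked index 0: u0 ∈ [-1/10, 2/25)
j=2 picked index 1: u0 ∈ [-1/50, 3/50)
j=3 picked index 2: u0 ∈ [-1/25, 1/50)
j=4 picked index 4: u0 ∈ [-2/25, 2/25)
j=5 picked index 6: u0 ∈ [0, 7/50)
j=6 picked index 6: u0 ∈ [-1/10, 1/25)
j=7 picked index 8: u0 ∈ [-1/25, 7/50)
j=8 picked index 8: u0 ∈ [-7/50, 1/25)
j=9 picked index 9: u0 ∈ [-3/50, 1/10)
intersection: [0, 1/50)

0 1/50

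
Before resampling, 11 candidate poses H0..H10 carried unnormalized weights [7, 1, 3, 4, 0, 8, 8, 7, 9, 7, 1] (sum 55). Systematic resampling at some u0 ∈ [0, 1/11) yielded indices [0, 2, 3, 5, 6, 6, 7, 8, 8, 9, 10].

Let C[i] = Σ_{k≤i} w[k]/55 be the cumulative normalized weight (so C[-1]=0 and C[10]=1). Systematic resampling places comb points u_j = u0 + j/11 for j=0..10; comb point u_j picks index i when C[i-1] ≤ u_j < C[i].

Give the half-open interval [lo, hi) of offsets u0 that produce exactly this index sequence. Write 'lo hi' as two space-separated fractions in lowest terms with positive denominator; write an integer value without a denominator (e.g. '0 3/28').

C = [7/55, 8/55, 1/5, 3/11, 3/11, 23/55, 31/55, 38/55, 47/55, 54/55, 1]
j=0 picked index 0: u0 ∈ [0, 7/55)
j=1 picked index 2: u0 ∈ [3/55, 6/55)
j=2 picked index 3: u0 ∈ [1/55, 1/11)
j=3 picked index 5: u0 ∈ [0, 8/55)
j=4 picked index 6: u0 ∈ [3/55, 1/5)
j=5 picked index 6: u0 ∈ [-2/55, 6/55)
j=6 picked index 7: u0 ∈ [1/55, 8/55)
j=7 picked index 8: u0 ∈ [3/55, 12/55)
j=8 picked index 8: u0 ∈ [-2/55, 7/55)
j=9 picked index 9: u0 ∈ [2/55, 9/55)
j=10 picked index 10: u0 ∈ [4/55, 1/11)
intersection: [4/55, 1/11)

4/55 1/11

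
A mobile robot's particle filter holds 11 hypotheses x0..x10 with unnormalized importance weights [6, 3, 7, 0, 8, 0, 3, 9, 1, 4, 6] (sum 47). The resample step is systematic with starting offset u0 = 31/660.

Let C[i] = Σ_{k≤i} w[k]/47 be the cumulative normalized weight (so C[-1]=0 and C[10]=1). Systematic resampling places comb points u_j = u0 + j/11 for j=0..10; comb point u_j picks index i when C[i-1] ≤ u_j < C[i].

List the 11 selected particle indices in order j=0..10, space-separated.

0 1 2 2 4 4 7 7 8 9 10

C = [6/47, 9/47, 16/47, 16/47, 24/47, 24/47, 27/47, 36/47, 37/47, 41/47, 1]
j=0: u_0=31/660 ∈ [0, 6/47) → index 0
j=1: u_1=91/660 ∈ [6/47, 9/47) → index 1
j=2: u_2=151/660 ∈ [9/47, 16/47) → index 2
j=3: u_3=211/660 ∈ [9/47, 16/47) → index 2
j=4: u_4=271/660 ∈ [16/47, 24/47) → index 4
j=5: u_5=331/660 ∈ [16/47, 24/47) → index 4
j=6: u_6=391/660 ∈ [27/47, 36/47) → index 7
j=7: u_7=41/60 ∈ [27/47, 36/47) → index 7
j=8: u_8=511/660 ∈ [36/47, 37/47) → index 8
j=9: u_9=571/660 ∈ [37/47, 41/47) → index 9
j=10: u_10=631/660 ∈ [41/47, 1) → index 10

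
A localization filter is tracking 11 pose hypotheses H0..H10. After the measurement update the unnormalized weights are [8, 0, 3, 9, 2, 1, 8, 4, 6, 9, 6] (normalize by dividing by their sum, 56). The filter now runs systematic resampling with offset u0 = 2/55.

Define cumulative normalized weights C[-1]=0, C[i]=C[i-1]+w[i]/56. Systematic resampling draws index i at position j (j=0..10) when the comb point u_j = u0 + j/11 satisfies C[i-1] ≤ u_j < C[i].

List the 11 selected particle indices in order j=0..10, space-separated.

0 0 3 3 5 6 7 8 9 9 10

C = [1/7, 1/7, 11/56, 5/14, 11/28, 23/56, 31/56, 5/8, 41/56, 25/28, 1]
j=0: u_0=2/55 ∈ [0, 1/7) → index 0
j=1: u_1=7/55 ∈ [0, 1/7) → index 0
j=2: u_2=12/55 ∈ [11/56, 5/14) → index 3
j=3: u_3=17/55 ∈ [11/56, 5/14) → index 3
j=4: u_4=2/5 ∈ [11/28, 23/56) → index 5
j=5: u_5=27/55 ∈ [23/56, 31/56) → index 6
j=6: u_6=32/55 ∈ [31/56, 5/8) → index 7
j=7: u_7=37/55 ∈ [5/8, 41/56) → index 8
j=8: u_8=42/55 ∈ [41/56, 25/28) → index 9
j=9: u_9=47/55 ∈ [41/56, 25/28) → index 9
j=10: u_10=52/55 ∈ [25/28, 1) → index 10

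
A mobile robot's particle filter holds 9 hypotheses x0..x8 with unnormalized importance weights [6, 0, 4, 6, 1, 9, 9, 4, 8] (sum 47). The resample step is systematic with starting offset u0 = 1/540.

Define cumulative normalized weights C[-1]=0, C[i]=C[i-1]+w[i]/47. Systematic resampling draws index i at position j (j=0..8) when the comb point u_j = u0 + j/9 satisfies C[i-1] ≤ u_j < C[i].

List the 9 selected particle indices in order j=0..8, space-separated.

0 0 3 3 5 6 6 7 8

C = [6/47, 6/47, 10/47, 16/47, 17/47, 26/47, 35/47, 39/47, 1]
j=0: u_0=1/540 ∈ [0, 6/47) → index 0
j=1: u_1=61/540 ∈ [0, 6/47) → index 0
j=2: u_2=121/540 ∈ [10/47, 16/47) → index 3
j=3: u_3=181/540 ∈ [10/47, 16/47) → index 3
j=4: u_4=241/540 ∈ [17/47, 26/47) → index 5
j=5: u_5=301/540 ∈ [26/47, 35/47) → index 6
j=6: u_6=361/540 ∈ [26/47, 35/47) → index 6
j=7: u_7=421/540 ∈ [35/47, 39/47) → index 7
j=8: u_8=481/540 ∈ [39/47, 1) → index 8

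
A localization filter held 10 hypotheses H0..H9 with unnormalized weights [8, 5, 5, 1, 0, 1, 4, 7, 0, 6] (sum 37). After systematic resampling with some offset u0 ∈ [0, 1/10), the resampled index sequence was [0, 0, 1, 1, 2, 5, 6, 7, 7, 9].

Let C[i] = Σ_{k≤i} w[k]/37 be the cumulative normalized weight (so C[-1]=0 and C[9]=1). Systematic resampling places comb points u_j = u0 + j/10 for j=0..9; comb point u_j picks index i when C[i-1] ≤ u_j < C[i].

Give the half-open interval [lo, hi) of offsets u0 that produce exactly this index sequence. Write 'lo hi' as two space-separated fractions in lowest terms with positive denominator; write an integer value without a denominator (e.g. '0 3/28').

C = [8/37, 13/37, 18/37, 19/37, 19/37, 20/37, 24/37, 31/37, 31/37, 1]
j=0 picked index 0: u0 ∈ [0, 8/37)
j=1 picked index 0: u0 ∈ [-1/10, 43/370)
j=2 picked index 1: u0 ∈ [3/185, 28/185)
j=3 picked index 1: u0 ∈ [-31/370, 19/370)
j=4 picked index 2: u0 ∈ [-9/185, 16/185)
j=5 picked index 5: u0 ∈ [1/74, 3/74)
j=6 picked index 6: u0 ∈ [-11/185, 9/185)
j=7 picked index 7: u0 ∈ [-19/370, 51/370)
j=8 picked index 7: u0 ∈ [-28/185, 7/185)
j=9 picked index 9: u0 ∈ [-23/370, 1/10)
intersection: [3/185, 7/185)

3/185 7/185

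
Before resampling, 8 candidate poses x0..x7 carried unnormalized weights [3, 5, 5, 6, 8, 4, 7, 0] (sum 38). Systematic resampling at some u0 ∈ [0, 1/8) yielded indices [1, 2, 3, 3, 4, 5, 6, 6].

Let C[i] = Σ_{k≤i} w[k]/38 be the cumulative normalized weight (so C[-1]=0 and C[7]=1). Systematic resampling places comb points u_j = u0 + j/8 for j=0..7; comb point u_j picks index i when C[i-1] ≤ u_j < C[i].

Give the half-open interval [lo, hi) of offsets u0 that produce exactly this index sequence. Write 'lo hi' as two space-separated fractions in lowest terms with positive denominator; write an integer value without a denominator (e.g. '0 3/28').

C = [3/38, 4/19, 13/38, 1/2, 27/38, 31/38, 1, 1]
j=0 picked index 1: u0 ∈ [3/38, 4/19)
j=1 picked index 2: u0 ∈ [13/152, 33/152)
j=2 picked index 3: u0 ∈ [7/76, 1/4)
j=3 picked index 3: u0 ∈ [-5/152, 1/8)
j=4 picked index 4: u0 ∈ [0, 4/19)
j=5 picked index 5: u0 ∈ [13/152, 29/152)
j=6 picked index 6: u0 ∈ [5/76, 1/4)
j=7 picked index 6: u0 ∈ [-9/152, 1/8)
intersection: [7/76, 1/8)

7/76 1/8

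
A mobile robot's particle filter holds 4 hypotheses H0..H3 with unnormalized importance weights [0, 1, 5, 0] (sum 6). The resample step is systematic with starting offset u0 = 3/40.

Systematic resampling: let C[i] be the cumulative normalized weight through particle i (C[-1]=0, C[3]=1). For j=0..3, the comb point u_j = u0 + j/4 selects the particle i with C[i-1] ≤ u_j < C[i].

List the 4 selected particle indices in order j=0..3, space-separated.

1 2 2 2

C = [0, 1/6, 1, 1]
j=0: u_0=3/40 ∈ [0, 1/6) → index 1
j=1: u_1=13/40 ∈ [1/6, 1) → index 2
j=2: u_2=23/40 ∈ [1/6, 1) → index 2
j=3: u_3=33/40 ∈ [1/6, 1) → index 2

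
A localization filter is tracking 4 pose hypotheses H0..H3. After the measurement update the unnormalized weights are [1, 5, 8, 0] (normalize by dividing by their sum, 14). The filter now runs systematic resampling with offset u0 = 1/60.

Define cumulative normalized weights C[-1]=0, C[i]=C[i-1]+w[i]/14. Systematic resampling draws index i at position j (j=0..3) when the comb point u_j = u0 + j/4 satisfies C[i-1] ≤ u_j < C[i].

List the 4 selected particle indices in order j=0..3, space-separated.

C = [1/14, 3/7, 1, 1]
j=0: u_0=1/60 ∈ [0, 1/14) → index 0
j=1: u_1=4/15 ∈ [1/14, 3/7) → index 1
j=2: u_2=31/60 ∈ [3/7, 1) → index 2
j=3: u_3=23/30 ∈ [3/7, 1) → index 2

0 1 2 2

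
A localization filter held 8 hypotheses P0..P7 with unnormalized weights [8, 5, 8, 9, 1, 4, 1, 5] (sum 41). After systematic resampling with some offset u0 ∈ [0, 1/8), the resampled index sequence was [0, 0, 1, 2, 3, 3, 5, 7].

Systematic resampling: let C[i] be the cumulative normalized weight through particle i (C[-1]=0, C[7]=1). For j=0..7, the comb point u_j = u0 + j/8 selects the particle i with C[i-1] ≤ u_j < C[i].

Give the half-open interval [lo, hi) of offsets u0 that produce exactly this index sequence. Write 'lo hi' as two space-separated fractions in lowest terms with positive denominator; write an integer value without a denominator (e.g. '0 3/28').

C = [8/41, 13/41, 21/41, 30/41, 31/41, 35/41, 36/41, 1]
j=0 picked index 0: u0 ∈ [0, 8/41)
j=1 picked index 0: u0 ∈ [-1/8, 23/328)
j=2 picked index 1: u0 ∈ [-9/164, 11/164)
j=3 picked index 2: u0 ∈ [-19/328, 45/328)
j=4 picked index 3: u0 ∈ [1/82, 19/82)
j=5 picked index 3: u0 ∈ [-37/328, 35/328)
j=6 picked index 5: u0 ∈ [1/164, 17/164)
j=7 picked index 7: u0 ∈ [1/328, 1/8)
intersection: [1/82, 11/164)

1/82 11/164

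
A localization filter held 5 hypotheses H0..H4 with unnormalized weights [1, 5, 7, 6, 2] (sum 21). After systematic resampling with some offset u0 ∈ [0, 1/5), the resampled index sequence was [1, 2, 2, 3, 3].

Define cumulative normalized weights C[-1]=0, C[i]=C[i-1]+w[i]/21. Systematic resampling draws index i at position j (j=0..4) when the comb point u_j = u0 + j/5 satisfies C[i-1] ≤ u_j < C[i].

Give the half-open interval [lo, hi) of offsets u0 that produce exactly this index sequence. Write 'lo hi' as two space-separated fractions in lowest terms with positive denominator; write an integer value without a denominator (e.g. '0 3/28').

3/35 11/105

C = [1/21, 2/7, 13/21, 19/21, 1]
j=0 picked index 1: u0 ∈ [1/21, 2/7)
j=1 picked index 2: u0 ∈ [3/35, 44/105)
j=2 picked index 2: u0 ∈ [-4/35, 23/105)
j=3 picked index 3: u0 ∈ [2/105, 32/105)
j=4 picked index 3: u0 ∈ [-19/105, 11/105)
intersection: [3/35, 11/105)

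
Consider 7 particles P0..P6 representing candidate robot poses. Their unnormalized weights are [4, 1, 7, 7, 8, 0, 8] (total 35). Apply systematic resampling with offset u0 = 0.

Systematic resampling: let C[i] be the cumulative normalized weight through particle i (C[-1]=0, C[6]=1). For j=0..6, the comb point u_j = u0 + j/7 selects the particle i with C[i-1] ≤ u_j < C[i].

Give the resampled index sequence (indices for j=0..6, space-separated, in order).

C = [4/35, 1/7, 12/35, 19/35, 27/35, 27/35, 1]
j=0: u_0=0 ∈ [0, 4/35) → index 0
j=1: u_1=1/7 ∈ [1/7, 12/35) → index 2
j=2: u_2=2/7 ∈ [1/7, 12/35) → index 2
j=3: u_3=3/7 ∈ [12/35, 19/35) → index 3
j=4: u_4=4/7 ∈ [19/35, 27/35) → index 4
j=5: u_5=5/7 ∈ [19/35, 27/35) → index 4
j=6: u_6=6/7 ∈ [27/35, 1) → index 6

0 2 2 3 4 4 6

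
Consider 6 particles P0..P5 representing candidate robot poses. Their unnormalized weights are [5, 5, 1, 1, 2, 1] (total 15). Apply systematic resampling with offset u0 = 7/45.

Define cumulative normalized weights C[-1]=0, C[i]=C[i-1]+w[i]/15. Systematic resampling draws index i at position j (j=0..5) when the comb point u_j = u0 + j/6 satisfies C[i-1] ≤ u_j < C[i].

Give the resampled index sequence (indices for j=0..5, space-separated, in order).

C = [1/3, 2/3, 11/15, 4/5, 14/15, 1]
j=0: u_0=7/45 ∈ [0, 1/3) → index 0
j=1: u_1=29/90 ∈ [0, 1/3) → index 0
j=2: u_2=22/45 ∈ [1/3, 2/3) → index 1
j=3: u_3=59/90 ∈ [1/3, 2/3) → index 1
j=4: u_4=37/45 ∈ [4/5, 14/15) → index 4
j=5: u_5=89/90 ∈ [14/15, 1) → index 5

0 0 1 1 4 5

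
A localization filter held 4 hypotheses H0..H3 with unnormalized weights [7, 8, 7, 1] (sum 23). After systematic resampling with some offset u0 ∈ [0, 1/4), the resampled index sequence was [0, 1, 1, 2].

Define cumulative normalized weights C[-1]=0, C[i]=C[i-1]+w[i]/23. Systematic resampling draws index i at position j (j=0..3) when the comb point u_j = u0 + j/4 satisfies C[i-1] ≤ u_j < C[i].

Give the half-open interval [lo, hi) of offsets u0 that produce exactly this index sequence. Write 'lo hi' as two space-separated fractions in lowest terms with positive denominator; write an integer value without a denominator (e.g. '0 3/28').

C = [7/23, 15/23, 22/23, 1]
j=0 picked index 0: u0 ∈ [0, 7/23)
j=1 picked index 1: u0 ∈ [5/92, 37/92)
j=2 picked index 1: u0 ∈ [-9/46, 7/46)
j=3 picked index 2: u0 ∈ [-9/92, 19/92)
intersection: [5/92, 7/46)

5/92 7/46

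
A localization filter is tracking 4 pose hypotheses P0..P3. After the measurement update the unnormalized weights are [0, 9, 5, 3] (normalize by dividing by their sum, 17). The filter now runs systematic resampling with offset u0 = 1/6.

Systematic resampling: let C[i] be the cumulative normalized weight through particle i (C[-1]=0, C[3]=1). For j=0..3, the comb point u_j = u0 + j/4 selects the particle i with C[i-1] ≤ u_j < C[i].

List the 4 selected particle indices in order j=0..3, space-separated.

1 1 2 3

C = [0, 9/17, 14/17, 1]
j=0: u_0=1/6 ∈ [0, 9/17) → index 1
j=1: u_1=5/12 ∈ [0, 9/17) → index 1
j=2: u_2=2/3 ∈ [9/17, 14/17) → index 2
j=3: u_3=11/12 ∈ [14/17, 1) → index 3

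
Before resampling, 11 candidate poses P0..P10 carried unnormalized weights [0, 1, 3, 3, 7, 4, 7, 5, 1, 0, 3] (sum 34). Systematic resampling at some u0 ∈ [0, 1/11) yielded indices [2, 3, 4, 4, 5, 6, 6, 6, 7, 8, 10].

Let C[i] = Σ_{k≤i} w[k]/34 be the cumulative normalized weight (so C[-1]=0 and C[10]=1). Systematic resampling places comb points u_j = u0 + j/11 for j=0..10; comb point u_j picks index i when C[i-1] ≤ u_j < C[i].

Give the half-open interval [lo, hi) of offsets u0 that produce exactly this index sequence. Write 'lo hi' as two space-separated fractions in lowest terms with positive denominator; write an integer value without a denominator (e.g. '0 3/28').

14/187 1/11

C = [0, 1/34, 2/17, 7/34, 7/17, 9/17, 25/34, 15/17, 31/34, 31/34, 1]
j=0 picked index 2: u0 ∈ [1/34, 2/17)
j=1 picked index 3: u0 ∈ [5/187, 43/374)
j=2 picked index 4: u0 ∈ [9/374, 43/187)
j=3 picked index 4: u0 ∈ [-25/374, 26/187)
j=4 picked index 5: u0 ∈ [9/187, 31/187)
j=5 picked index 6: u0 ∈ [14/187, 105/374)
j=6 picked index 6: u0 ∈ [-3/187, 71/374)
j=7 picked index 6: u0 ∈ [-20/187, 37/374)
j=8 picked index 7: u0 ∈ [3/374, 29/187)
j=9 picked index 8: u0 ∈ [12/187, 35/374)
j=10 picked index 10: u0 ∈ [1/374, 1/11)
intersection: [14/187, 1/11)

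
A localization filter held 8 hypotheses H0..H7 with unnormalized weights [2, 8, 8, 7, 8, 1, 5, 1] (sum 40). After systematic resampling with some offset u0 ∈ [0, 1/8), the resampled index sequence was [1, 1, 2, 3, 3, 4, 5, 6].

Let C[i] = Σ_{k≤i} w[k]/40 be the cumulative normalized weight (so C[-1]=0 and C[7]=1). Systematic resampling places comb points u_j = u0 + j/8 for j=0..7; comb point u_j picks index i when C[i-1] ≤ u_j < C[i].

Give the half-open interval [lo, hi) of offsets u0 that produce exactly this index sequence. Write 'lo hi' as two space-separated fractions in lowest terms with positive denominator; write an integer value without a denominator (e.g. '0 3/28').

3/40 1/10

C = [1/20, 1/4, 9/20, 5/8, 33/40, 17/20, 39/40, 1]
j=0 picked index 1: u0 ∈ [1/20, 1/4)
j=1 picked index 1: u0 ∈ [-3/40, 1/8)
j=2 picked index 2: u0 ∈ [0, 1/5)
j=3 picked index 3: u0 ∈ [3/40, 1/4)
j=4 picked index 3: u0 ∈ [-1/20, 1/8)
j=5 picked index 4: u0 ∈ [0, 1/5)
j=6 picked index 5: u0 ∈ [3/40, 1/10)
j=7 picked index 6: u0 ∈ [-1/40, 1/10)
intersection: [3/40, 1/10)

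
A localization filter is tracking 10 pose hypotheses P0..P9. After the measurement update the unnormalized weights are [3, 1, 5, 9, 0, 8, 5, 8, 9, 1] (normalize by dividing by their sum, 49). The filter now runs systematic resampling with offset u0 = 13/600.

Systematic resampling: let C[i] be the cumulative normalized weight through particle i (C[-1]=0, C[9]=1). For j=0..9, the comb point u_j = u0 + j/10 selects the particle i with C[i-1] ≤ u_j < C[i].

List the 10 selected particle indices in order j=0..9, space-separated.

0 2 3 3 5 5 6 7 8 8

C = [3/49, 4/49, 9/49, 18/49, 18/49, 26/49, 31/49, 39/49, 48/49, 1]
j=0: u_0=13/600 ∈ [0, 3/49) → index 0
j=1: u_1=73/600 ∈ [4/49, 9/49) → index 2
j=2: u_2=133/600 ∈ [9/49, 18/49) → index 3
j=3: u_3=193/600 ∈ [9/49, 18/49) → index 3
j=4: u_4=253/600 ∈ [18/49, 26/49) → index 5
j=5: u_5=313/600 ∈ [18/49, 26/49) → index 5
j=6: u_6=373/600 ∈ [26/49, 31/49) → index 6
j=7: u_7=433/600 ∈ [31/49, 39/49) → index 7
j=8: u_8=493/600 ∈ [39/49, 48/49) → index 8
j=9: u_9=553/600 ∈ [39/49, 48/49) → index 8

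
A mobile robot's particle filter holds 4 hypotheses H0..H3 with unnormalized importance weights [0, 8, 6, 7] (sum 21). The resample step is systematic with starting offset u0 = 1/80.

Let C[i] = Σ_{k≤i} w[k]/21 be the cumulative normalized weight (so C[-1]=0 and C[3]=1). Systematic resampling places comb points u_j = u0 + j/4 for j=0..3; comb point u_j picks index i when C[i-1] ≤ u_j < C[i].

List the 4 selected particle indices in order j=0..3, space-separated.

C = [0, 8/21, 2/3, 1]
j=0: u_0=1/80 ∈ [0, 8/21) → index 1
j=1: u_1=21/80 ∈ [0, 8/21) → index 1
j=2: u_2=41/80 ∈ [8/21, 2/3) → index 2
j=3: u_3=61/80 ∈ [2/3, 1) → index 3

1 1 2 3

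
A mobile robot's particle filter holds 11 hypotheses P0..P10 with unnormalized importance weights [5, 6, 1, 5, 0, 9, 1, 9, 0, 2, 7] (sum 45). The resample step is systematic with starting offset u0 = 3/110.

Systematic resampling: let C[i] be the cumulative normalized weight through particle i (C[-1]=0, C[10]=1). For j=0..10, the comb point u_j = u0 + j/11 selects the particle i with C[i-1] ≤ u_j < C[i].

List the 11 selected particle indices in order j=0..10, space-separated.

C = [1/9, 11/45, 4/15, 17/45, 17/45, 26/45, 3/5, 4/5, 4/5, 38/45, 1]
j=0: u_0=3/110 ∈ [0, 1/9) → index 0
j=1: u_1=13/110 ∈ [1/9, 11/45) → index 1
j=2: u_2=23/110 ∈ [1/9, 11/45) → index 1
j=3: u_3=3/10 ∈ [4/15, 17/45) → index 3
j=4: u_4=43/110 ∈ [17/45, 26/45) → index 5
j=5: u_5=53/110 ∈ [17/45, 26/45) → index 5
j=6: u_6=63/110 ∈ [17/45, 26/45) → index 5
j=7: u_7=73/110 ∈ [3/5, 4/5) → index 7
j=8: u_8=83/110 ∈ [3/5, 4/5) → index 7
j=9: u_9=93/110 ∈ [38/45, 1) → index 10
j=10: u_10=103/110 ∈ [38/45, 1) → index 10

0 1 1 3 5 5 5 7 7 10 10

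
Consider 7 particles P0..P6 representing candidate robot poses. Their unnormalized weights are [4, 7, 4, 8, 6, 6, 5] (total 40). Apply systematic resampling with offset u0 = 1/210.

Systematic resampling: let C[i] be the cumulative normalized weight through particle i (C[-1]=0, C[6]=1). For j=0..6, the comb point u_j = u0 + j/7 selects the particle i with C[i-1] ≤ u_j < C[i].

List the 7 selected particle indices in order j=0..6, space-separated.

0 1 2 3 4 4 5

C = [1/10, 11/40, 3/8, 23/40, 29/40, 7/8, 1]
j=0: u_0=1/210 ∈ [0, 1/10) → index 0
j=1: u_1=31/210 ∈ [1/10, 11/40) → index 1
j=2: u_2=61/210 ∈ [11/40, 3/8) → index 2
j=3: u_3=13/30 ∈ [3/8, 23/40) → index 3
j=4: u_4=121/210 ∈ [23/40, 29/40) → index 4
j=5: u_5=151/210 ∈ [23/40, 29/40) → index 4
j=6: u_6=181/210 ∈ [29/40, 7/8) → index 5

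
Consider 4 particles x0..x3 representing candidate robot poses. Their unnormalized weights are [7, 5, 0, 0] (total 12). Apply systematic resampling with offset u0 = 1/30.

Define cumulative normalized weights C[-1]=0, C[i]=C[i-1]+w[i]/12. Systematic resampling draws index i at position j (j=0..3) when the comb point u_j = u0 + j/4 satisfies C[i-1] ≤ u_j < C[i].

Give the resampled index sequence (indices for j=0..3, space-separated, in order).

0 0 0 1

C = [7/12, 1, 1, 1]
j=0: u_0=1/30 ∈ [0, 7/12) → index 0
j=1: u_1=17/60 ∈ [0, 7/12) → index 0
j=2: u_2=8/15 ∈ [0, 7/12) → index 0
j=3: u_3=47/60 ∈ [7/12, 1) → index 1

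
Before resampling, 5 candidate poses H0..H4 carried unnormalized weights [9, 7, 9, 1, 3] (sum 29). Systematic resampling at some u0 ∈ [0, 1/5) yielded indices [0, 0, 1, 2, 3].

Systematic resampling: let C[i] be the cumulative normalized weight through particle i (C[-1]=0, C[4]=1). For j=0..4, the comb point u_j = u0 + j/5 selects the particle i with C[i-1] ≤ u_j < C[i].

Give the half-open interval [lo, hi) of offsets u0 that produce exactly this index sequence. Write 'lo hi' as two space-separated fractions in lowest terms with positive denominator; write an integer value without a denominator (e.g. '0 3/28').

C = [9/29, 16/29, 25/29, 26/29, 1]
j=0 picked index 0: u0 ∈ [0, 9/29)
j=1 picked index 0: u0 ∈ [-1/5, 16/145)
j=2 picked index 1: u0 ∈ [-13/145, 22/145)
j=3 picked index 2: u0 ∈ [-7/145, 38/145)
j=4 picked index 3: u0 ∈ [9/145, 14/145)
intersection: [9/145, 14/145)

9/145 14/145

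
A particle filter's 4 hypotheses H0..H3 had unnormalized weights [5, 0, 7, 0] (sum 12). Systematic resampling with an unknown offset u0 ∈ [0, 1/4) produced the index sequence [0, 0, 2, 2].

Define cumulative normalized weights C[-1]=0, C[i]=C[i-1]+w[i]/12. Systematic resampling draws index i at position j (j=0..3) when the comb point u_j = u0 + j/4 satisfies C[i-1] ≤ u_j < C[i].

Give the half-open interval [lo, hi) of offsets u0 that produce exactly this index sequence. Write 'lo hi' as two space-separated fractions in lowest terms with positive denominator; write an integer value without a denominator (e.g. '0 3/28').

0 1/6

C = [5/12, 5/12, 1, 1]
j=0 picked index 0: u0 ∈ [0, 5/12)
j=1 picked index 0: u0 ∈ [-1/4, 1/6)
j=2 picked index 2: u0 ∈ [-1/12, 1/2)
j=3 picked index 2: u0 ∈ [-1/3, 1/4)
intersection: [0, 1/6)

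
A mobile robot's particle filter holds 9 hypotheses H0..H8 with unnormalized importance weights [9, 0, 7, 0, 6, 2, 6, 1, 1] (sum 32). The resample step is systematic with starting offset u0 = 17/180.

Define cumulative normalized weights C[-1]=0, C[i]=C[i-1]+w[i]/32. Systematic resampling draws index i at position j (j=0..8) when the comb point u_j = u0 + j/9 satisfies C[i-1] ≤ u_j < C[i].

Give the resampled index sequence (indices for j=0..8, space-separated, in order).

0 0 2 2 4 4 6 6 8

C = [9/32, 9/32, 1/2, 1/2, 11/16, 3/4, 15/16, 31/32, 1]
j=0: u_0=17/180 ∈ [0, 9/32) → index 0
j=1: u_1=37/180 ∈ [0, 9/32) → index 0
j=2: u_2=19/60 ∈ [9/32, 1/2) → index 2
j=3: u_3=77/180 ∈ [9/32, 1/2) → index 2
j=4: u_4=97/180 ∈ [1/2, 11/16) → index 4
j=5: u_5=13/20 ∈ [1/2, 11/16) → index 4
j=6: u_6=137/180 ∈ [3/4, 15/16) → index 6
j=7: u_7=157/180 ∈ [3/4, 15/16) → index 6
j=8: u_8=59/60 ∈ [31/32, 1) → index 8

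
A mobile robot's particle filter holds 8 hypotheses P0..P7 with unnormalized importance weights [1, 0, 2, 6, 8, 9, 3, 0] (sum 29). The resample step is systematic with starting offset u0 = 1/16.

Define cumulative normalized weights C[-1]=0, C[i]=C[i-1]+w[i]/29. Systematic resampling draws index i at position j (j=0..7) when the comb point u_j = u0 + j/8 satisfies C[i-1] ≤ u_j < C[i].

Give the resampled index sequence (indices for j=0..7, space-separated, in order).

2 3 4 4 4 5 5 6

C = [1/29, 1/29, 3/29, 9/29, 17/29, 26/29, 1, 1]
j=0: u_0=1/16 ∈ [1/29, 3/29) → index 2
j=1: u_1=3/16 ∈ [3/29, 9/29) → index 3
j=2: u_2=5/16 ∈ [9/29, 17/29) → index 4
j=3: u_3=7/16 ∈ [9/29, 17/29) → index 4
j=4: u_4=9/16 ∈ [9/29, 17/29) → index 4
j=5: u_5=11/16 ∈ [17/29, 26/29) → index 5
j=6: u_6=13/16 ∈ [17/29, 26/29) → index 5
j=7: u_7=15/16 ∈ [26/29, 1) → index 6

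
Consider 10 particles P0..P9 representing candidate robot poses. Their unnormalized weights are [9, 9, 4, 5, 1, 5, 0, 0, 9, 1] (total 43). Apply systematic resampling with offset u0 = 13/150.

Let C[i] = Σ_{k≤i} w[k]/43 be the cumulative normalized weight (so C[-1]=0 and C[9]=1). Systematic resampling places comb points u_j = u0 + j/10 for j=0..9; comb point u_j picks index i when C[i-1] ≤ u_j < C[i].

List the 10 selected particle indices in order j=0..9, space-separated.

C = [9/43, 18/43, 22/43, 27/43, 28/43, 33/43, 33/43, 33/43, 42/43, 1]
j=0: u_0=13/150 ∈ [0, 9/43) → index 0
j=1: u_1=14/75 ∈ [0, 9/43) → index 0
j=2: u_2=43/150 ∈ [9/43, 18/43) → index 1
j=3: u_3=29/75 ∈ [9/43, 18/43) → index 1
j=4: u_4=73/150 ∈ [18/43, 22/43) → index 2
j=5: u_5=44/75 ∈ [22/43, 27/43) → index 3
j=6: u_6=103/150 ∈ [28/43, 33/43) → index 5
j=7: u_7=59/75 ∈ [33/43, 42/43) → index 8
j=8: u_8=133/150 ∈ [33/43, 42/43) → index 8
j=9: u_9=74/75 ∈ [42/43, 1) → index 9

0 0 1 1 2 3 5 8 8 9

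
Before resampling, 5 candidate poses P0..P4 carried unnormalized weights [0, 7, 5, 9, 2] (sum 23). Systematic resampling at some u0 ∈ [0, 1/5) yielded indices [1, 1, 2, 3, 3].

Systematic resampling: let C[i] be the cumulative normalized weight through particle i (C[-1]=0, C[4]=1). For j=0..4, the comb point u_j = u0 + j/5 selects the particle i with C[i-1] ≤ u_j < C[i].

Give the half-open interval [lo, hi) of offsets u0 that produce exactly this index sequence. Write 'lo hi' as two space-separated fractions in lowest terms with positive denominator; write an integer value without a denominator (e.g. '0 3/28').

C = [0, 7/23, 12/23, 21/23, 1]
j=0 picked index 1: u0 ∈ [0, 7/23)
j=1 picked index 1: u0 ∈ [-1/5, 12/115)
j=2 picked index 2: u0 ∈ [-11/115, 14/115)
j=3 picked index 3: u0 ∈ [-9/115, 36/115)
j=4 picked index 3: u0 ∈ [-32/115, 13/115)
intersection: [0, 12/115)

0 12/115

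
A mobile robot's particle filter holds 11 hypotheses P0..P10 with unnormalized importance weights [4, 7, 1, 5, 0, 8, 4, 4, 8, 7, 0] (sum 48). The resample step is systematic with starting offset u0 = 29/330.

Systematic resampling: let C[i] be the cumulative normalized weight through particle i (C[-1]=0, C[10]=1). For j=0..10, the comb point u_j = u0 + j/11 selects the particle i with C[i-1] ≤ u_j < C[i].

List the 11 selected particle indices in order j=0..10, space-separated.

1 1 3 5 5 6 7 8 8 9 9

C = [1/12, 11/48, 1/4, 17/48, 17/48, 25/48, 29/48, 11/16, 41/48, 1, 1]
j=0: u_0=29/330 ∈ [1/12, 11/48) → index 1
j=1: u_1=59/330 ∈ [1/12, 11/48) → index 1
j=2: u_2=89/330 ∈ [1/4, 17/48) → index 3
j=3: u_3=119/330 ∈ [17/48, 25/48) → index 5
j=4: u_4=149/330 ∈ [17/48, 25/48) → index 5
j=5: u_5=179/330 ∈ [25/48, 29/48) → index 6
j=6: u_6=19/30 ∈ [29/48, 11/16) → index 7
j=7: u_7=239/330 ∈ [11/16, 41/48) → index 8
j=8: u_8=269/330 ∈ [11/16, 41/48) → index 8
j=9: u_9=299/330 ∈ [41/48, 1) → index 9
j=10: u_10=329/330 ∈ [41/48, 1) → index 9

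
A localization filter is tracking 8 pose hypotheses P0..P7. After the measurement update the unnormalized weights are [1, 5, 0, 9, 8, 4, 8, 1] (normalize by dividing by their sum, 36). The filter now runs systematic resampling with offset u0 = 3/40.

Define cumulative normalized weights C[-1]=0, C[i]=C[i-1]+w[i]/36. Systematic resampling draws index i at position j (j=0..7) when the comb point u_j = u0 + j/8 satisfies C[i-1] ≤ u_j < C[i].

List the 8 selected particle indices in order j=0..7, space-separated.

1 3 3 4 4 5 6 6

C = [1/36, 1/6, 1/6, 5/12, 23/36, 3/4, 35/36, 1]
j=0: u_0=3/40 ∈ [1/36, 1/6) → index 1
j=1: u_1=1/5 ∈ [1/6, 5/12) → index 3
j=2: u_2=13/40 ∈ [1/6, 5/12) → index 3
j=3: u_3=9/20 ∈ [5/12, 23/36) → index 4
j=4: u_4=23/40 ∈ [5/12, 23/36) → index 4
j=5: u_5=7/10 ∈ [23/36, 3/4) → index 5
j=6: u_6=33/40 ∈ [3/4, 35/36) → index 6
j=7: u_7=19/20 ∈ [3/4, 35/36) → index 6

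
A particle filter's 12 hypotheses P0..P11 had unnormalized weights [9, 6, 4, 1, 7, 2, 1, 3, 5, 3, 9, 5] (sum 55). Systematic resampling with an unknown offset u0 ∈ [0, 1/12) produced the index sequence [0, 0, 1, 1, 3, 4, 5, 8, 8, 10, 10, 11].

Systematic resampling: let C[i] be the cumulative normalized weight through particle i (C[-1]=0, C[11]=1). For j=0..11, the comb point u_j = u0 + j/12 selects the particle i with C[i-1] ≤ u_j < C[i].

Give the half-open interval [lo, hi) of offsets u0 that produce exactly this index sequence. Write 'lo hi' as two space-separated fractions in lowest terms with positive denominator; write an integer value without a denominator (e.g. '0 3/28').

1/60 1/44

C = [9/55, 3/11, 19/55, 4/11, 27/55, 29/55, 6/11, 3/5, 38/55, 41/55, 10/11, 1]
j=0 picked index 0: u0 ∈ [0, 9/55)
j=1 picked index 0: u0 ∈ [-1/12, 53/660)
j=2 picked index 1: u0 ∈ [-1/330, 7/66)
j=3 picked index 1: u0 ∈ [-19/220, 1/44)
j=4 picked index 3: u0 ∈ [2/165, 1/33)
j=5 picked index 4: u0 ∈ [-7/132, 49/660)
j=6 picked index 5: u0 ∈ [-1/110, 3/110)
j=7 picked index 8: u0 ∈ [1/60, 71/660)
j=8 picked index 8: u0 ∈ [-1/15, 4/165)
j=9 picked index 10: u0 ∈ [-1/220, 7/44)
j=10 picked index 10: u0 ∈ [-29/330, 5/66)
j=11 picked index 11: u0 ∈ [-1/132, 1/12)
intersection: [1/60, 1/44)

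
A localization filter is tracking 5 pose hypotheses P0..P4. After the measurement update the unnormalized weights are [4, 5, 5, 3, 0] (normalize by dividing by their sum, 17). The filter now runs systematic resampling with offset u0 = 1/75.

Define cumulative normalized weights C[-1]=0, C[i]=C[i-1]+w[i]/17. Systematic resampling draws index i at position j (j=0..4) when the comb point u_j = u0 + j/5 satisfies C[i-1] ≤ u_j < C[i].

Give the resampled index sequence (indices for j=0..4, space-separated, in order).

0 0 1 2 2

C = [4/17, 9/17, 14/17, 1, 1]
j=0: u_0=1/75 ∈ [0, 4/17) → index 0
j=1: u_1=16/75 ∈ [0, 4/17) → index 0
j=2: u_2=31/75 ∈ [4/17, 9/17) → index 1
j=3: u_3=46/75 ∈ [9/17, 14/17) → index 2
j=4: u_4=61/75 ∈ [9/17, 14/17) → index 2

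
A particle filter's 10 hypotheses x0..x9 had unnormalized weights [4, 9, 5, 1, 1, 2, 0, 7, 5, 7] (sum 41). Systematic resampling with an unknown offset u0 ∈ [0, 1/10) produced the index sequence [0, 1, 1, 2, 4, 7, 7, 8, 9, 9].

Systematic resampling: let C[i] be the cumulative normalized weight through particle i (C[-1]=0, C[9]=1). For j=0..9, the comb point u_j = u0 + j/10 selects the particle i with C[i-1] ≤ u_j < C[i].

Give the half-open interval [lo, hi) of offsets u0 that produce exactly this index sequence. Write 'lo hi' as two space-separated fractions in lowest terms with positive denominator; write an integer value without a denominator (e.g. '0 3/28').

13/205 18/205

C = [4/41, 13/41, 18/41, 19/41, 20/41, 22/41, 22/41, 29/41, 34/41, 1]
j=0 picked index 0: u0 ∈ [0, 4/41)
j=1 picked index 1: u0 ∈ [-1/410, 89/410)
j=2 picked index 1: u0 ∈ [-21/205, 24/205)
j=3 picked index 2: u0 ∈ [7/410, 57/410)
j=4 picked index 4: u0 ∈ [13/205, 18/205)
j=5 picked index 7: u0 ∈ [3/82, 17/82)
j=6 picked index 7: u0 ∈ [-13/205, 22/205)
j=7 picked index 8: u0 ∈ [3/410, 53/410)
j=8 picked index 9: u0 ∈ [6/205, 1/5)
j=9 picked index 9: u0 ∈ [-29/410, 1/10)
intersection: [13/205, 18/205)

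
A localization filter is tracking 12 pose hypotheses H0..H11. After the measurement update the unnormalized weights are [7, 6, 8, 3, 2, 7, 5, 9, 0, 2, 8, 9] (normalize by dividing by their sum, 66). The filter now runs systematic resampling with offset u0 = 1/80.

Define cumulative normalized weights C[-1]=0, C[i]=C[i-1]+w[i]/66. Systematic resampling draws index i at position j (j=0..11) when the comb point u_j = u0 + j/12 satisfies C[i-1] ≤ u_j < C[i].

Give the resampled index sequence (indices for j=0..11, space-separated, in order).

C = [7/66, 13/66, 7/22, 4/11, 13/33, 1/2, 19/33, 47/66, 47/66, 49/66, 19/22, 1]
j=0: u_0=1/80 ∈ [0, 7/66) → index 0
j=1: u_1=23/240 ∈ [0, 7/66) → index 0
j=2: u_2=43/240 ∈ [7/66, 13/66) → index 1
j=3: u_3=21/80 ∈ [13/66, 7/22) → index 2
j=4: u_4=83/240 ∈ [7/22, 4/11) → index 3
j=5: u_5=103/240 ∈ [13/33, 1/2) → index 5
j=6: u_6=41/80 ∈ [1/2, 19/33) → index 6
j=7: u_7=143/240 ∈ [19/33, 47/66) → index 7
j=8: u_8=163/240 ∈ [19/33, 47/66) → index 7
j=9: u_9=61/80 ∈ [49/66, 19/22) → index 10
j=10: u_10=203/240 ∈ [49/66, 19/22) → index 10
j=11: u_11=223/240 ∈ [19/22, 1) → index 11

0 0 1 2 3 5 6 7 7 10 10 11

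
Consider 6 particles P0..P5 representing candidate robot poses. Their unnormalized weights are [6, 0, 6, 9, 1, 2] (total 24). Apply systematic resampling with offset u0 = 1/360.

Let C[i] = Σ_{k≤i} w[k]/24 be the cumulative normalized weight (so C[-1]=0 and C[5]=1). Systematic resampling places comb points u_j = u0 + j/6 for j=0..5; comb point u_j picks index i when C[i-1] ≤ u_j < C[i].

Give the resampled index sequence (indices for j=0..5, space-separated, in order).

0 0 2 3 3 3

C = [1/4, 1/4, 1/2, 7/8, 11/12, 1]
j=0: u_0=1/360 ∈ [0, 1/4) → index 0
j=1: u_1=61/360 ∈ [0, 1/4) → index 0
j=2: u_2=121/360 ∈ [1/4, 1/2) → index 2
j=3: u_3=181/360 ∈ [1/2, 7/8) → index 3
j=4: u_4=241/360 ∈ [1/2, 7/8) → index 3
j=5: u_5=301/360 ∈ [1/2, 7/8) → index 3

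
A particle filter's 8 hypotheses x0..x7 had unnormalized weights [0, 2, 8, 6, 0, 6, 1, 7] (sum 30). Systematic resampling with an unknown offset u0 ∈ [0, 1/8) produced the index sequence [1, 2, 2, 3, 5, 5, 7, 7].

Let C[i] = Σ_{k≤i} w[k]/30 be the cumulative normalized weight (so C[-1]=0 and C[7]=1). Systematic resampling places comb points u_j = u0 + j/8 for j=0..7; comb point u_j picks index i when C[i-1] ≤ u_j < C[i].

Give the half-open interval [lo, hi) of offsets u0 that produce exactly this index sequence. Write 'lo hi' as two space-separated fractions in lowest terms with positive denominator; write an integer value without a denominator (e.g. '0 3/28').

1/30 1/15

C = [0, 1/15, 1/3, 8/15, 8/15, 11/15, 23/30, 1]
j=0 picked index 1: u0 ∈ [0, 1/15)
j=1 picked index 2: u0 ∈ [-7/120, 5/24)
j=2 picked index 2: u0 ∈ [-11/60, 1/12)
j=3 picked index 3: u0 ∈ [-1/24, 19/120)
j=4 picked index 5: u0 ∈ [1/30, 7/30)
j=5 picked index 5: u0 ∈ [-11/120, 13/120)
j=6 picked index 7: u0 ∈ [1/60, 1/4)
j=7 picked index 7: u0 ∈ [-13/120, 1/8)
intersection: [1/30, 1/15)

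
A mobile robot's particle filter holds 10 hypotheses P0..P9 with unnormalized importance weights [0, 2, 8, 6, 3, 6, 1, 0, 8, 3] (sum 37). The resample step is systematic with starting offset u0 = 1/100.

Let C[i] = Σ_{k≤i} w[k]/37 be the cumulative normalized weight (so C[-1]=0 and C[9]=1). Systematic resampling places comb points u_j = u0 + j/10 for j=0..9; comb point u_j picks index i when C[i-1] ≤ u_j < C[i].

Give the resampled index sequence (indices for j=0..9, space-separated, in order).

1 2 2 3 3 4 5 8 8 8

C = [0, 2/37, 10/37, 16/37, 19/37, 25/37, 26/37, 26/37, 34/37, 1]
j=0: u_0=1/100 ∈ [0, 2/37) → index 1
j=1: u_1=11/100 ∈ [2/37, 10/37) → index 2
j=2: u_2=21/100 ∈ [2/37, 10/37) → index 2
j=3: u_3=31/100 ∈ [10/37, 16/37) → index 3
j=4: u_4=41/100 ∈ [10/37, 16/37) → index 3
j=5: u_5=51/100 ∈ [16/37, 19/37) → index 4
j=6: u_6=61/100 ∈ [19/37, 25/37) → index 5
j=7: u_7=71/100 ∈ [26/37, 34/37) → index 8
j=8: u_8=81/100 ∈ [26/37, 34/37) → index 8
j=9: u_9=91/100 ∈ [26/37, 34/37) → index 8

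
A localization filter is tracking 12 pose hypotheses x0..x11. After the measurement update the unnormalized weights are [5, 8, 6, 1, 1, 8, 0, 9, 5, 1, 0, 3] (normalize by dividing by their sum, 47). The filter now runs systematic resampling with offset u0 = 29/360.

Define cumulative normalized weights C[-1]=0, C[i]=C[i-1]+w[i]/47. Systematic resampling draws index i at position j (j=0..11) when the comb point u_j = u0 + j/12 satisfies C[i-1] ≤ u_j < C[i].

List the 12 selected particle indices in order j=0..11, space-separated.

0 1 1 2 3 5 5 7 7 8 8 11

C = [5/47, 13/47, 19/47, 20/47, 21/47, 29/47, 29/47, 38/47, 43/47, 44/47, 44/47, 1]
j=0: u_0=29/360 ∈ [0, 5/47) → index 0
j=1: u_1=59/360 ∈ [5/47, 13/47) → index 1
j=2: u_2=89/360 ∈ [5/47, 13/47) → index 1
j=3: u_3=119/360 ∈ [13/47, 19/47) → index 2
j=4: u_4=149/360 ∈ [19/47, 20/47) → index 3
j=5: u_5=179/360 ∈ [21/47, 29/47) → index 5
j=6: u_6=209/360 ∈ [21/47, 29/47) → index 5
j=7: u_7=239/360 ∈ [29/47, 38/47) → index 7
j=8: u_8=269/360 ∈ [29/47, 38/47) → index 7
j=9: u_9=299/360 ∈ [38/47, 43/47) → index 8
j=10: u_10=329/360 ∈ [38/47, 43/47) → index 8
j=11: u_11=359/360 ∈ [44/47, 1) → index 11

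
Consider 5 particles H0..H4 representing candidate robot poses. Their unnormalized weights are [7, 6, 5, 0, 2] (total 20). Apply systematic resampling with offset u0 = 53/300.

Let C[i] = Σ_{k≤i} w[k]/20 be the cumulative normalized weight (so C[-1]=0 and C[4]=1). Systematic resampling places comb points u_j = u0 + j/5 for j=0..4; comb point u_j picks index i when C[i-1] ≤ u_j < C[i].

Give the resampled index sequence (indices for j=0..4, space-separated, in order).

C = [7/20, 13/20, 9/10, 9/10, 1]
j=0: u_0=53/300 ∈ [0, 7/20) → index 0
j=1: u_1=113/300 ∈ [7/20, 13/20) → index 1
j=2: u_2=173/300 ∈ [7/20, 13/20) → index 1
j=3: u_3=233/300 ∈ [13/20, 9/10) → index 2
j=4: u_4=293/300 ∈ [9/10, 1) → index 4

0 1 1 2 4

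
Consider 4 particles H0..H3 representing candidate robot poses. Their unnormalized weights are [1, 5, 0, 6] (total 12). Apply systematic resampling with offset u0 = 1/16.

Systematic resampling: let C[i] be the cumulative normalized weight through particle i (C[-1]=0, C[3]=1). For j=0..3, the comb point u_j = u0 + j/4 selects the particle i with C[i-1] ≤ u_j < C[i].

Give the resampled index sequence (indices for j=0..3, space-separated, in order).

0 1 3 3

C = [1/12, 1/2, 1/2, 1]
j=0: u_0=1/16 ∈ [0, 1/12) → index 0
j=1: u_1=5/16 ∈ [1/12, 1/2) → index 1
j=2: u_2=9/16 ∈ [1/2, 1) → index 3
j=3: u_3=13/16 ∈ [1/2, 1) → index 3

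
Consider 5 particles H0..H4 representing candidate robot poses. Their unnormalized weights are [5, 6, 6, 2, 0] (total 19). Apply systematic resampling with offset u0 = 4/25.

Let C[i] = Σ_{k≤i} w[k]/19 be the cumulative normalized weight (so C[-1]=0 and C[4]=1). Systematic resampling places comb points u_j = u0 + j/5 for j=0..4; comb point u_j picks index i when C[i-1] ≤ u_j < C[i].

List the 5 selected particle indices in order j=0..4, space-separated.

C = [5/19, 11/19, 17/19, 1, 1]
j=0: u_0=4/25 ∈ [0, 5/19) → index 0
j=1: u_1=9/25 ∈ [5/19, 11/19) → index 1
j=2: u_2=14/25 ∈ [5/19, 11/19) → index 1
j=3: u_3=19/25 ∈ [11/19, 17/19) → index 2
j=4: u_4=24/25 ∈ [17/19, 1) → index 3

0 1 1 2 3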